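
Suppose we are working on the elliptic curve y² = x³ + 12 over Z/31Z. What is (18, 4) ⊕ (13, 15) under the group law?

(18, 4) + (13, 15). λ = (15 - 4)/(13 - 18) ≡ 11/26 mod 31. 26⁻¹ ≡ 6 (mod 31), so λ ≡ 4.
  x = λ² - 18 - 13 = 16 - 31 ≡ 16; y = λ·(18 - 16) - 4 ≡ 4. → (16, 4)

(16, 4)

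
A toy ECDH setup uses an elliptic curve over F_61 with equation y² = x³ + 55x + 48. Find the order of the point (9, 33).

7

2P: tangent at (9, 33): λ = (3·9² + 55)/(2·33) ≡ 54/5. 5⁻¹ ≡ 49 (mod 61), so λ ≡ 54·49 ≡ 23.
  x = λ² - 9 - 9 = 529 - 18 ≡ 23; y = λ·(9 - 23) - 33 ≡ 11. → (23, 11)
3P: (23, 11) + (9, 33). λ = (33 - 11)/(9 - 23) ≡ 22/47 mod 61. 47⁻¹ ≡ 13 (mod 61) since 47·13 = 611 ≡ 1, so λ ≡ 42.
  x = λ² - 23 - 9 = 1764 - 32 ≡ 24; y = λ·(23 - 24) - 11 ≡ 8. → (24, 8)
4P: (24, 8) + (9, 33). λ = (33 - 8)/(9 - 24) ≡ 25/46 mod 61. 46⁻¹ ≡ 4 (mod 61) since 46·4 = 184 ≡ 1, so λ ≡ 39.
  x = λ² - 24 - 9 = 1521 - 33 ≡ 24; y = λ·(24 - 24) - 8 ≡ 53. → (24, 53)
5P: (24, 53) + (9, 33). λ = (33 - 53)/(9 - 24) ≡ 41/46 mod 61. 46⁻¹ ≡ 4 (mod 61), so λ ≡ 42.
  x = λ² - 24 - 9 = 1764 - 33 ≡ 23; y = λ·(24 - 23) - 53 ≡ 50. → (23, 50)
6P: (23, 50) + (9, 33). λ = (33 - 50)/(9 - 23) ≡ 44/47 mod 61. 47⁻¹ ≡ 13 (mod 61), so λ ≡ 23.
  x = λ² - 23 - 9 = 529 - 32 ≡ 9; y = λ·(23 - 9) - 50 ≡ 28. → (9, 28)
7P: (9, 28) + (9, 33): same x and y₁ ≡ -y₂, so the sum is 𝒪.
7P = 𝒪, so the order is 7.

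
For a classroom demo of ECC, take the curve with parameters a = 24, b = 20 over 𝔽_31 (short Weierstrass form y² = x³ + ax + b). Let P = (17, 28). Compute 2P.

tangent at (17, 28): λ = (3·17² + 24)/(2·28) ≡ 23/25. 25⁻¹ ≡ 5 (mod 31), so λ ≡ 23·5 ≡ 22.
  x = λ² - 17 - 17 = 484 - 34 ≡ 16; y = λ·(17 - 16) - 28 ≡ 25. → (16, 25)

(16, 25)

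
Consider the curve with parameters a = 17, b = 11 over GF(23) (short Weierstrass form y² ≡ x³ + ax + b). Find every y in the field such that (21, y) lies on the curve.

x³ + 17x + 11 = 9629 ≡ 15 (mod 23).
15 is a non-residue mod 23; no y exists.

none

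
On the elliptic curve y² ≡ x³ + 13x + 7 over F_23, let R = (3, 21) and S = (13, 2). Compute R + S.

(3, 21) + (13, 2). λ = (2 - 21)/(13 - 3) ≡ 4/10 mod 23. 10⁻¹ ≡ 7 (mod 23), so λ ≡ 5.
  x = λ² - 3 - 13 = 25 - 16 ≡ 9; y = λ·(3 - 9) - 21 ≡ 18. → (9, 18)

(9, 18)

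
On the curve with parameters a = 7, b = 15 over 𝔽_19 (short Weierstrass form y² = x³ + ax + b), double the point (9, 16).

(6, 11)

tangent at (9, 16): λ = (3·9² + 7)/(2·16) ≡ 3/13. 13⁻¹ ≡ 3 (mod 19), so λ ≡ 3·3 ≡ 9.
  x = λ² - 9 - 9 = 81 - 18 ≡ 6; y = λ·(9 - 6) - 16 ≡ 11. → (6, 11)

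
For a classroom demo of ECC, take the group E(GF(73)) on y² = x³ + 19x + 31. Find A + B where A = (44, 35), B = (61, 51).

(53, 51)

(44, 35) + (61, 51). λ = (51 - 35)/(61 - 44) ≡ 16/17 mod 73. 17⁻¹ ≡ 43 (mod 73), so λ ≡ 31.
  x = λ² - 44 - 61 = 961 - 105 ≡ 53; y = λ·(44 - 53) - 35 ≡ 51. → (53, 51)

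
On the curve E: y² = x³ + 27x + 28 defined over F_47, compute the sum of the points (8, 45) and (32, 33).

(19, 31)

(8, 45) + (32, 33). λ = (33 - 45)/(32 - 8) ≡ 35/24 mod 47. 24⁻¹ ≡ 2 (mod 47), so λ ≡ 23.
  x = λ² - 8 - 32 = 529 - 40 ≡ 19; y = λ·(8 - 19) - 45 ≡ 31. → (19, 31)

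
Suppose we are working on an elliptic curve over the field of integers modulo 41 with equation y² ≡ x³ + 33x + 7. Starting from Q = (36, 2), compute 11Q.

Repeated addition: build up to 11Q.
2Q: tangent at (36, 2): λ = (3·36² + 33)/(2·2) ≡ 26/4. 4⁻¹ ≡ 31 (mod 41) since 4·31 = 124 ≡ 1, so λ ≡ 26·31 ≡ 27.
  x = λ² - 36 - 36 = 729 - 72 ≡ 1; y = λ·(36 - 1) - 2 ≡ 0. → (1, 0)
3Q: (1, 0) + (36, 2). λ = (2 - 0)/(36 - 1) ≡ 2/35 mod 41. 35⁻¹ ≡ 34 (mod 41) since 35·34 = 1190 ≡ 1, so λ ≡ 27.
  x = λ² - 1 - 36 = 729 - 37 ≡ 36; y = λ·(1 - 36) - 0 ≡ 39. → (36, 39)
4Q: (36, 39) + (36, 2): same x and y₁ ≡ -y₂, so the sum is the point at infinity.
5Q: the point at infinity + (36, 2) = (36, 2) (identity).
6Q: tangent at (36, 2): λ = (3·36² + 33)/(2·2) ≡ 26/4. 4⁻¹ ≡ 31 (mod 41) since 4·31 = 124 ≡ 1, so λ ≡ 26·31 ≡ 27.
  x = λ² - 36 - 36 = 729 - 72 ≡ 1; y = λ·(36 - 1) - 2 ≡ 0. → (1, 0)
7Q: (1, 0) + (36, 2). λ = (2 - 0)/(36 - 1) ≡ 2/35 mod 41. 35⁻¹ ≡ 34 (mod 41), so λ ≡ 27.
  x = λ² - 1 - 36 = 729 - 37 ≡ 36; y = λ·(1 - 36) - 0 ≡ 39. → (36, 39)
8Q: (36, 39) + (36, 2): same x and y₁ ≡ -y₂, so the sum is the point at infinity.
9Q: the point at infinity + (36, 2) = (36, 2) (identity).
10Q: tangent at (36, 2): λ = (3·36² + 33)/(2·2) ≡ 26/4. 4⁻¹ ≡ 31 (mod 41), so λ ≡ 26·31 ≡ 27.
  x = λ² - 36 - 36 = 729 - 72 ≡ 1; y = λ·(36 - 1) - 2 ≡ 0. → (1, 0)
11Q: (1, 0) + (36, 2). λ = (2 - 0)/(36 - 1) ≡ 2/35 mod 41. 35⁻¹ ≡ 34 (mod 41) since 35·34 = 1190 ≡ 1, so λ ≡ 27.
  x = λ² - 1 - 36 = 729 - 37 ≡ 36; y = λ·(1 - 36) - 0 ≡ 39. → (36, 39)

(36, 39)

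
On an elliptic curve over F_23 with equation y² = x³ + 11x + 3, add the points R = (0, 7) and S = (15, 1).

(0, 7) + (15, 1). λ = (1 - 7)/(15 - 0) ≡ 17/15 mod 23. 15⁻¹ ≡ 20 (mod 23), so λ ≡ 18.
  x = λ² - 0 - 15 = 324 - 15 ≡ 10; y = λ·(0 - 10) - 7 ≡ 20. → (10, 20)

(10, 20)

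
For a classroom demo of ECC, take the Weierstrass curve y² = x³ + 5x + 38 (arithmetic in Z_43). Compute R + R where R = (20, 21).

tangent at (20, 21): λ = (3·20² + 5)/(2·21) ≡ 1/42. 42⁻¹ ≡ 42 (mod 43) since 42·42 = 1764 ≡ 1, so λ ≡ 1·42 ≡ 42.
  x = λ² - 20 - 20 = 1764 - 40 ≡ 4; y = λ·(20 - 4) - 21 ≡ 6. → (4, 6)

(4, 6)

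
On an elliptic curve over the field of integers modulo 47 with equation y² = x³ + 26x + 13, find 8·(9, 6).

(30, 43)

Write P = (9, 6).
Double-and-add on 8 = (1000)₂. Start with P = (9, 6) for the leading 1-bit.
double: tangent at (9, 6): λ = (3·9² + 26)/(2·6) ≡ 34/12. 12⁻¹ ≡ 4 (mod 47), so λ ≡ 34·4 ≡ 42.
  x = λ² - 9 - 9 = 1764 - 18 ≡ 7; y = λ·(9 - 7) - 6 ≡ 31. → (7, 31)
double: tangent at (7, 31): λ = (3·7² + 26)/(2·31) ≡ 32/15. 15⁻¹ ≡ 22 (mod 47), so λ ≡ 32·22 ≡ 46.
  x = λ² - 7 - 7 = 2116 - 14 ≡ 34; y = λ·(7 - 34) - 31 ≡ 43. → (34, 43)
double: tangent at (34, 43): λ = (3·34² + 26)/(2·43) ≡ 16/39. 39⁻¹ ≡ 41 (mod 47), so λ ≡ 16·41 ≡ 45.
  x = λ² - 34 - 34 = 2025 - 68 ≡ 30; y = λ·(34 - 30) - 43 ≡ 43. → (30, 43)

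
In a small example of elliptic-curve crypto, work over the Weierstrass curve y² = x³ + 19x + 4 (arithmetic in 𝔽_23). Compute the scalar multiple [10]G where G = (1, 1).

(8, 22)

Repeated addition: build up to 10G.
2G: tangent at (1, 1): λ = (3·1² + 19)/(2·1) ≡ 22/2. 2⁻¹ ≡ 12 (mod 23) since 2·12 = 24 ≡ 1, so λ ≡ 22·12 ≡ 11.
  x = λ² - 1 - 1 = 121 - 2 ≡ 4; y = λ·(1 - 4) - 1 ≡ 12. → (4, 12)
3G: (4, 12) + (1, 1). λ = (1 - 12)/(1 - 4) ≡ 12/20 mod 23. 20⁻¹ ≡ 15 (mod 23), so λ ≡ 19.
  x = λ² - 4 - 1 = 361 - 5 ≡ 11; y = λ·(4 - 11) - 12 ≡ 16. → (11, 16)
4G: (11, 16) + (1, 1). λ = (1 - 16)/(1 - 11) ≡ 8/13 mod 23. 13⁻¹ ≡ 16 (mod 23) since 13·16 = 208 ≡ 1, so λ ≡ 13.
  x = λ² - 11 - 1 = 169 - 12 ≡ 19; y = λ·(11 - 19) - 16 ≡ 18. → (19, 18)
5G: (19, 18) + (1, 1). λ = (1 - 18)/(1 - 19) ≡ 6/5 mod 23. 5⁻¹ ≡ 14 (mod 23) since 5·14 = 70 ≡ 1, so λ ≡ 15.
  x = λ² - 19 - 1 = 225 - 20 ≡ 21; y = λ·(19 - 21) - 18 ≡ 21. → (21, 21)
6G: (21, 21) + (1, 1). λ = (1 - 21)/(1 - 21) ≡ 3/3 mod 23. 3⁻¹ ≡ 8 (mod 23), so λ ≡ 1.
  x = λ² - 21 - 1 = 1 - 22 ≡ 2; y = λ·(21 - 2) - 21 ≡ 21. → (2, 21)
7G: (2, 21) + (1, 1). λ = (1 - 21)/(1 - 2) ≡ 3/22 mod 23. 22⁻¹ ≡ 22 (mod 23), so λ ≡ 20.
  x = λ² - 2 - 1 = 400 - 3 ≡ 6; y = λ·(2 - 6) - 21 ≡ 14. → (6, 14)
8G: (6, 14) + (1, 1). λ = (1 - 14)/(1 - 6) ≡ 10/18 mod 23. 18⁻¹ ≡ 9 (mod 23), so λ ≡ 21.
  x = λ² - 6 - 1 = 441 - 7 ≡ 20; y = λ·(6 - 20) - 14 ≡ 14. → (20, 14)
9G: (20, 14) + (1, 1). λ = (1 - 14)/(1 - 20) ≡ 10/4 mod 23. 4⁻¹ ≡ 6 (mod 23), so λ ≡ 14.
  x = λ² - 20 - 1 = 196 - 21 ≡ 14; y = λ·(20 - 14) - 14 ≡ 1. → (14, 1)
10G: (14, 1) + (1, 1). λ = (1 - 1)/(1 - 14) ≡ 0/10 mod 23. 10⁻¹ ≡ 7 (mod 23) since 10·7 = 70 ≡ 1, so λ ≡ 0.
  x = λ² - 14 - 1 = 0 - 15 ≡ 8; y = λ·(14 - 8) - 1 ≡ 22. → (8, 22)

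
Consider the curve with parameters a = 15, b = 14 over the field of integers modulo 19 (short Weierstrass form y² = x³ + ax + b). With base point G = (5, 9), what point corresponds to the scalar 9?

Double-and-add on 9 = (1001)₂. Start with G = (5, 9) for the leading 1-bit.
double: tangent at (5, 9): λ = (3·5² + 15)/(2·9) ≡ 14/18. 18⁻¹ ≡ 18 (mod 19) since 18·18 = 324 ≡ 1, so λ ≡ 14·18 ≡ 5.
  x = λ² - 5 - 5 = 25 - 10 ≡ 15; y = λ·(5 - 15) - 9 ≡ 17. → (15, 17)
double: tangent at (15, 17): λ = (3·15² + 15)/(2·17) ≡ 6/15. 15⁻¹ ≡ 14 (mod 19), so λ ≡ 6·14 ≡ 8.
  x = λ² - 15 - 15 = 64 - 30 ≡ 15; y = λ·(15 - 15) - 17 ≡ 2. → (15, 2)
double: tangent at (15, 2): λ = (3·15² + 15)/(2·2) ≡ 6/4. 4⁻¹ ≡ 5 (mod 19), so λ ≡ 6·5 ≡ 11.
  x = λ² - 15 - 15 = 121 - 30 ≡ 15; y = λ·(15 - 15) - 2 ≡ 17. → (15, 17)
add G: (15, 17) + (5, 9). λ = (9 - 17)/(5 - 15) ≡ 11/9 mod 19. 9⁻¹ ≡ 17 (mod 19), so λ ≡ 16.
  x = λ² - 15 - 5 = 256 - 20 ≡ 8; y = λ·(15 - 8) - 17 ≡ 0. → (8, 0)

(8, 0)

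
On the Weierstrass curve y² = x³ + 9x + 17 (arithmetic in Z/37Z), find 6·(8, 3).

Write P = (8, 3).
Double-and-add on 6 = (110)₂. Start with P = (8, 3) for the leading 1-bit.
double: tangent at (8, 3): λ = (3·8² + 9)/(2·3) ≡ 16/6. 6⁻¹ ≡ 31 (mod 37) since 6·31 = 186 ≡ 1, so λ ≡ 16·31 ≡ 15.
  x = λ² - 8 - 8 = 225 - 16 ≡ 24; y = λ·(8 - 24) - 3 ≡ 16. → (24, 16)
add P: (24, 16) + (8, 3). λ = (3 - 16)/(8 - 24) ≡ 24/21 mod 37. 21⁻¹ ≡ 30 (mod 37), so λ ≡ 17.
  x = λ² - 24 - 8 = 289 - 32 ≡ 35; y = λ·(24 - 35) - 16 ≡ 19. → (35, 19)
double: tangent at (35, 19): λ = (3·35² + 9)/(2·19) ≡ 21/1. 1⁻¹ ≡ 1 (mod 37), so λ ≡ 21·1 ≡ 21.
  x = λ² - 35 - 35 = 441 - 70 ≡ 1; y = λ·(35 - 1) - 19 ≡ 29. → (1, 29)

(1, 29)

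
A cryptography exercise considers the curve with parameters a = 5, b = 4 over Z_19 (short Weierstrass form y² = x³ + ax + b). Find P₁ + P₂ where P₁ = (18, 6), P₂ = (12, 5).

(17, 10)

(18, 6) + (12, 5). λ = (5 - 6)/(12 - 18) ≡ 18/13 mod 19. 13⁻¹ ≡ 3 (mod 19) since 13·3 = 39 ≡ 1, so λ ≡ 16.
  x = λ² - 18 - 12 = 256 - 30 ≡ 17; y = λ·(18 - 17) - 6 ≡ 10. → (17, 10)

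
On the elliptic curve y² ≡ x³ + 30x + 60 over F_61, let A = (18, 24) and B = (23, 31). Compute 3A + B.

First 3A:
Repeated addition: build up to 3A.
2A: tangent at (18, 24): λ = (3·18² + 30)/(2·24) ≡ 26/48. 48⁻¹ ≡ 14 (mod 61) since 48·14 = 672 ≡ 1, so λ ≡ 26·14 ≡ 59.
  x = λ² - 18 - 18 = 3481 - 36 ≡ 29; y = λ·(18 - 29) - 24 ≡ 59. → (29, 59)
3A: (29, 59) + (18, 24). λ = (24 - 59)/(18 - 29) ≡ 26/50 mod 61. 50⁻¹ ≡ 11 (mod 61), so λ ≡ 42.
  x = λ² - 29 - 18 = 1764 - 47 ≡ 9; y = λ·(29 - 9) - 59 ≡ 49. → (9, 49)
3A = (9, 49).
Finally 3A + B:
(9, 49) + (23, 31). λ = (31 - 49)/(23 - 9) ≡ 43/14 mod 61. 14⁻¹ ≡ 48 (mod 61) since 14·48 = 672 ≡ 1, so λ ≡ 51.
  x = λ² - 9 - 23 = 2601 - 32 ≡ 7; y = λ·(9 - 7) - 49 ≡ 53. → (7, 53)

(7, 53)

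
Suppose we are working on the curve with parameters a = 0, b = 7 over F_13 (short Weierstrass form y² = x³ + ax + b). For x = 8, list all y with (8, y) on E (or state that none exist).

x³ + 0x + 7 = 519 ≡ 12 (mod 13).
Square roots of 12 mod 13: 5 and 8 (since 5² = 25 ≡ 12).

5, 8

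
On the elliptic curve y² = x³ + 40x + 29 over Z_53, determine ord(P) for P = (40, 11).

2P: tangent at (40, 11): λ = (3·40² + 40)/(2·11) ≡ 17/22. 22⁻¹ ≡ 41 (mod 53) since 22·41 = 902 ≡ 1, so λ ≡ 17·41 ≡ 8.
  x = λ² - 40 - 40 = 64 - 80 ≡ 37; y = λ·(40 - 37) - 11 ≡ 13. → (37, 13)
3P: (37, 13) + (40, 11). λ = (11 - 13)/(40 - 37) ≡ 51/3 mod 53. 3⁻¹ ≡ 18 (mod 53) since 3·18 = 54 ≡ 1, so λ ≡ 17.
  x = λ² - 37 - 40 = 289 - 77 ≡ 0; y = λ·(37 - 0) - 13 ≡ 33. → (0, 33)
4P: (0, 33) + (40, 11). λ = (11 - 33)/(40 - 0) ≡ 31/40 mod 53. 40⁻¹ ≡ 4 (mod 53), so λ ≡ 18.
  x = λ² - 0 - 40 = 324 - 40 ≡ 19; y = λ·(0 - 19) - 33 ≡ 49. → (19, 49)
5P: (19, 49) + (40, 11). λ = (11 - 49)/(40 - 19) ≡ 15/21 mod 53. 21⁻¹ ≡ 48 (mod 53), so λ ≡ 31.
  x = λ² - 19 - 40 = 961 - 59 ≡ 1; y = λ·(19 - 1) - 49 ≡ 32. → (1, 32)
6P: (1, 32) + (40, 11). λ = (11 - 32)/(40 - 1) ≡ 32/39 mod 53. 39⁻¹ ≡ 34 (mod 53), so λ ≡ 28.
  x = λ² - 1 - 40 = 784 - 41 ≡ 1; y = λ·(1 - 1) - 32 ≡ 21. → (1, 21)
7P: (1, 21) + (40, 11). λ = (11 - 21)/(40 - 1) ≡ 43/39 mod 53. 39⁻¹ ≡ 34 (mod 53), so λ ≡ 31.
  x = λ² - 1 - 40 = 961 - 41 ≡ 19; y = λ·(1 - 19) - 21 ≡ 4. → (19, 4)
8P: (19, 4) + (40, 11). λ = (11 - 4)/(40 - 19) ≡ 7/21 mod 53. 21⁻¹ ≡ 48 (mod 53), so λ ≡ 18.
  x = λ² - 19 - 40 = 324 - 59 ≡ 0; y = λ·(19 - 0) - 4 ≡ 20. → (0, 20)
9P: (0, 20) + (40, 11). λ = (11 - 20)/(40 - 0) ≡ 44/40 mod 53. 40⁻¹ ≡ 4 (mod 53), so λ ≡ 17.
  x = λ² - 0 - 40 = 289 - 40 ≡ 37; y = λ·(0 - 37) - 20 ≡ 40. → (37, 40)
10P: (37, 40) + (40, 11). λ = (11 - 40)/(40 - 37) ≡ 24/3 mod 53. 3⁻¹ ≡ 18 (mod 53) since 3·18 = 54 ≡ 1, so λ ≡ 8.
  x = λ² - 37 - 40 = 64 - 77 ≡ 40; y = λ·(37 - 40) - 40 ≡ 42. → (40, 42)
11P: (40, 42) + (40, 11): same x and y₁ ≡ -y₂, so the sum is 𝒪.
11P = 𝒪, so the order is 11.

11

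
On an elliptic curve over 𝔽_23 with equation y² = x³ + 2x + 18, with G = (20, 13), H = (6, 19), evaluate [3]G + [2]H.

First 3G:
Repeated addition: build up to 3G.
2G: tangent at (20, 13): λ = (3·20² + 2)/(2·13) ≡ 6/3. 3⁻¹ ≡ 8 (mod 23), so λ ≡ 6·8 ≡ 2.
  x = λ² - 20 - 20 = 4 - 40 ≡ 10; y = λ·(20 - 10) - 13 ≡ 7. → (10, 7)
3G: (10, 7) + (20, 13). λ = (13 - 7)/(20 - 10) ≡ 6/10 mod 23. 10⁻¹ ≡ 7 (mod 23), so λ ≡ 19.
  x = λ² - 10 - 20 = 361 - 30 ≡ 9; y = λ·(10 - 9) - 7 ≡ 12. → (9, 12)
3G = (9, 12).
Next 2H:
Repeated addition: build up to 2H.
2H: tangent at (6, 19): λ = (3·6² + 2)/(2·19) ≡ 18/15. 15⁻¹ ≡ 20 (mod 23), so λ ≡ 18·20 ≡ 15.
  x = λ² - 6 - 6 = 225 - 12 ≡ 6; y = λ·(6 - 6) - 19 ≡ 4. → (6, 4)
2H = (6, 4).
Finally 3G + 2H:
(9, 12) + (6, 4). λ = (4 - 12)/(6 - 9) ≡ 15/20 mod 23. 20⁻¹ ≡ 15 (mod 23), so λ ≡ 18.
  x = λ² - 9 - 6 = 324 - 15 ≡ 10; y = λ·(9 - 10) - 12 ≡ 16. → (10, 16)

(10, 16)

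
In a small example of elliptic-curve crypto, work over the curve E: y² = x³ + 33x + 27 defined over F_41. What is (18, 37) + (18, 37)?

tangent at (18, 37): λ = (3·18² + 33)/(2·37) ≡ 21/33. 33⁻¹ ≡ 5 (mod 41) since 33·5 = 165 ≡ 1, so λ ≡ 21·5 ≡ 23.
  x = λ² - 18 - 18 = 529 - 36 ≡ 1; y = λ·(18 - 1) - 37 ≡ 26. → (1, 26)

(1, 26)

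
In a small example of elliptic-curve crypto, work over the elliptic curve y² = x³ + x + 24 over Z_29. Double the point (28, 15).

(18, 25)

tangent at (28, 15): λ = (3·28² + 1)/(2·15) ≡ 4/1. 1⁻¹ ≡ 1 (mod 29) since 1·1 = 1 ≡ 1, so λ ≡ 4·1 ≡ 4.
  x = λ² - 28 - 28 = 16 - 56 ≡ 18; y = λ·(28 - 18) - 15 ≡ 25. → (18, 25)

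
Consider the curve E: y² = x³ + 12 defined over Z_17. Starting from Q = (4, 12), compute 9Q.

Repeated addition: build up to 9Q.
2Q: tangent at (4, 12): λ = (3·4² + 0)/(2·12) ≡ 14/7. 7⁻¹ ≡ 5 (mod 17), so λ ≡ 14·5 ≡ 2.
  x = λ² - 4 - 4 = 4 - 8 ≡ 13; y = λ·(4 - 13) - 12 ≡ 4. → (13, 4)
3Q: (13, 4) + (4, 12). λ = (12 - 4)/(4 - 13) ≡ 8/8 mod 17. 8⁻¹ ≡ 15 (mod 17) since 8·15 = 120 ≡ 1, so λ ≡ 1.
  x = λ² - 13 - 4 = 1 - 17 ≡ 1; y = λ·(13 - 1) - 4 ≡ 8. → (1, 8)
4Q: (1, 8) + (4, 12). λ = (12 - 8)/(4 - 1) ≡ 4/3 mod 17. 3⁻¹ ≡ 6 (mod 17) since 3·6 = 18 ≡ 1, so λ ≡ 7.
  x = λ² - 1 - 4 = 49 - 5 ≡ 10; y = λ·(1 - 10) - 8 ≡ 14. → (10, 14)
5Q: (10, 14) + (4, 12). λ = (12 - 14)/(4 - 10) ≡ 15/11 mod 17. 11⁻¹ ≡ 14 (mod 17), so λ ≡ 6.
  x = λ² - 10 - 4 = 36 - 14 ≡ 5; y = λ·(10 - 5) - 14 ≡ 16. → (5, 16)
6Q: (5, 16) + (4, 12). λ = (12 - 16)/(4 - 5) ≡ 13/16 mod 17. 16⁻¹ ≡ 16 (mod 17), so λ ≡ 4.
  x = λ² - 5 - 4 = 16 - 9 ≡ 7; y = λ·(5 - 7) - 16 ≡ 10. → (7, 10)
7Q: (7, 10) + (4, 12). λ = (12 - 10)/(4 - 7) ≡ 2/14 mod 17. 14⁻¹ ≡ 11 (mod 17) since 14·11 = 154 ≡ 1, so λ ≡ 5.
  x = λ² - 7 - 4 = 25 - 11 ≡ 14; y = λ·(7 - 14) - 10 ≡ 6. → (14, 6)
8Q: (14, 6) + (4, 12). λ = (12 - 6)/(4 - 14) ≡ 6/7 mod 17. 7⁻¹ ≡ 5 (mod 17) since 7·5 = 35 ≡ 1, so λ ≡ 13.
  x = λ² - 14 - 4 = 169 - 18 ≡ 15; y = λ·(14 - 15) - 6 ≡ 15. → (15, 15)
9Q: (15, 15) + (4, 12). λ = (12 - 15)/(4 - 15) ≡ 14/6 mod 17. 6⁻¹ ≡ 3 (mod 17) since 6·3 = 18 ≡ 1, so λ ≡ 8.
  x = λ² - 15 - 4 = 64 - 19 ≡ 11; y = λ·(15 - 11) - 15 ≡ 0. → (11, 0)

(11, 0)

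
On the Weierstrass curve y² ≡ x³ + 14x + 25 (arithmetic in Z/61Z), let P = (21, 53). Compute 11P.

(11, 30)

Double-and-add on 11 = (1011)₂. Start with P = (21, 53) for the leading 1-bit.
double: tangent at (21, 53): λ = (3·21² + 14)/(2·53) ≡ 56/45. 45⁻¹ ≡ 19 (mod 61) since 45·19 = 855 ≡ 1, so λ ≡ 56·19 ≡ 27.
  x = λ² - 21 - 21 = 729 - 42 ≡ 16; y = λ·(21 - 16) - 53 ≡ 21. → (16, 21)
double: tangent at (16, 21): λ = (3·16² + 14)/(2·21) ≡ 50/42. 42⁻¹ ≡ 16 (mod 61), so λ ≡ 50·16 ≡ 7.
  x = λ² - 16 - 16 = 49 - 32 ≡ 17; y = λ·(16 - 17) - 21 ≡ 33. → (17, 33)
add P: (17, 33) + (21, 53). λ = (53 - 33)/(21 - 17) ≡ 20/4 mod 61. 4⁻¹ ≡ 46 (mod 61) since 4·46 = 184 ≡ 1, so λ ≡ 5.
  x = λ² - 17 - 21 = 25 - 38 ≡ 48; y = λ·(17 - 48) - 33 ≡ 56. → (48, 56)
double: tangent at (48, 56): λ = (3·48² + 14)/(2·56) ≡ 33/51. 51⁻¹ ≡ 6 (mod 61), so λ ≡ 33·6 ≡ 15.
  x = λ² - 48 - 48 = 225 - 96 ≡ 7; y = λ·(48 - 7) - 56 ≡ 10. → (7, 10)
add P: (7, 10) + (21, 53). λ = (53 - 10)/(21 - 7) ≡ 43/14 mod 61. 14⁻¹ ≡ 48 (mod 61) since 14·48 = 672 ≡ 1, so λ ≡ 51.
  x = λ² - 7 - 21 = 2601 - 28 ≡ 11; y = λ·(7 - 11) - 10 ≡ 30. → (11, 30)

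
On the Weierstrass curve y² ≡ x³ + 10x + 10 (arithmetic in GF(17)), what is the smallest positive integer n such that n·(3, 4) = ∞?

7

2P: tangent at (3, 4): λ = (3·3² + 10)/(2·4) ≡ 3/8. 8⁻¹ ≡ 15 (mod 17), so λ ≡ 3·15 ≡ 11.
  x = λ² - 3 - 3 = 121 - 6 ≡ 13; y = λ·(3 - 13) - 4 ≡ 5. → (13, 5)
3P: (13, 5) + (3, 4). λ = (4 - 5)/(3 - 13) ≡ 16/7 mod 17. 7⁻¹ ≡ 5 (mod 17), so λ ≡ 12.
  x = λ² - 13 - 3 = 144 - 16 ≡ 9; y = λ·(13 - 9) - 5 ≡ 9. → (9, 9)
4P: (9, 9) + (3, 4). λ = (4 - 9)/(3 - 9) ≡ 12/11 mod 17. 11⁻¹ ≡ 14 (mod 17), so λ ≡ 15.
  x = λ² - 9 - 3 = 225 - 12 ≡ 9; y = λ·(9 - 9) - 9 ≡ 8. → (9, 8)
5P: (9, 8) + (3, 4). λ = (4 - 8)/(3 - 9) ≡ 13/11 mod 17. 11⁻¹ ≡ 14 (mod 17) since 11·14 = 154 ≡ 1, so λ ≡ 12.
  x = λ² - 9 - 3 = 144 - 12 ≡ 13; y = λ·(9 - 13) - 8 ≡ 12. → (13, 12)
6P: (13, 12) + (3, 4). λ = (4 - 12)/(3 - 13) ≡ 9/7 mod 17. 7⁻¹ ≡ 5 (mod 17), so λ ≡ 11.
  x = λ² - 13 - 3 = 121 - 16 ≡ 3; y = λ·(13 - 3) - 12 ≡ 13. → (3, 13)
7P: (3, 13) + (3, 4): same x and y₁ ≡ -y₂, so the sum is ∞.
7P = ∞, so the order is 7.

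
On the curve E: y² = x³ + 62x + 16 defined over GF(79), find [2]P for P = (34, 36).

tangent at (34, 36): λ = (3·34² + 62)/(2·36) ≡ 54/72. 72⁻¹ ≡ 45 (mod 79) since 72·45 = 3240 ≡ 1, so λ ≡ 54·45 ≡ 60.
  x = λ² - 34 - 34 = 3600 - 68 ≡ 56; y = λ·(34 - 56) - 36 ≡ 66. → (56, 66)

(56, 66)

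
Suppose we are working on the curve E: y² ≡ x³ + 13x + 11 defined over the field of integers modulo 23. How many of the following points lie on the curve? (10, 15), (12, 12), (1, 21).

0

(10, 15): 15² ≡ 18, rhs ≡ 14 → off.
(12, 12): 12² ≡ 6, rhs ≡ 9 → off.
(1, 21): 21² ≡ 4, rhs ≡ 2 → off.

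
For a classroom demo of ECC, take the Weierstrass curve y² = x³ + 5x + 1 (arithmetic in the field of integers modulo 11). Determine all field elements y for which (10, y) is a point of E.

none

x³ + 5x + 1 = 1051 ≡ 6 (mod 11).
6 is a non-residue mod 11; no y exists.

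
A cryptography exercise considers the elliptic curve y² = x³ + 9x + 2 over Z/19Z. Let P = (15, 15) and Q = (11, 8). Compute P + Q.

(2, 3)

(15, 15) + (11, 8). λ = (8 - 15)/(11 - 15) ≡ 12/15 mod 19. 15⁻¹ ≡ 14 (mod 19), so λ ≡ 16.
  x = λ² - 15 - 11 = 256 - 26 ≡ 2; y = λ·(15 - 2) - 15 ≡ 3. → (2, 3)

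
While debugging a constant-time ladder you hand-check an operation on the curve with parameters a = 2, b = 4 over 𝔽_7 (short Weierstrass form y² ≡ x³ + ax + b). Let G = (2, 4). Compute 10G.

O

Double-and-add on 10 = (1010)₂. Start with G = (2, 4) for the leading 1-bit.
double: tangent at (2, 4): λ = (3·2² + 2)/(2·4) ≡ 0/1. 1⁻¹ ≡ 1 (mod 7), so λ ≡ 0·1 ≡ 0.
  x = λ² - 2 - 2 = 0 - 4 ≡ 3; y = λ·(2 - 3) - 4 ≡ 3. → (3, 3)
double: tangent at (3, 3): λ = (3·3² + 2)/(2·3) ≡ 1/6. 6⁻¹ ≡ 6 (mod 7) since 6·6 = 36 ≡ 1, so λ ≡ 1·6 ≡ 6.
  x = λ² - 3 - 3 = 36 - 6 ≡ 2; y = λ·(3 - 2) - 3 ≡ 3. → (2, 3)
add G: (2, 3) + (2, 4): same x and y₁ ≡ -y₂, so the sum is ∞.
double: ∞ + ∞ = ∞ (identity).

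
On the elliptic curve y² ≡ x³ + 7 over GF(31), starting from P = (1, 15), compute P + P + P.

Repeated addition: build up to 3P.
2P: tangent at (1, 15): λ = (3·1² + 0)/(2·15) ≡ 3/30. 30⁻¹ ≡ 30 (mod 31) since 30·30 = 900 ≡ 1, so λ ≡ 3·30 ≡ 28.
  x = λ² - 1 - 1 = 784 - 2 ≡ 7; y = λ·(1 - 7) - 15 ≡ 3. → (7, 3)
3P: (7, 3) + (1, 15). λ = (15 - 3)/(1 - 7) ≡ 12/25 mod 31. 25⁻¹ ≡ 5 (mod 31), so λ ≡ 29.
  x = λ² - 7 - 1 = 841 - 8 ≡ 27; y = λ·(7 - 27) - 3 ≡ 6. → (27, 6)

(27, 6)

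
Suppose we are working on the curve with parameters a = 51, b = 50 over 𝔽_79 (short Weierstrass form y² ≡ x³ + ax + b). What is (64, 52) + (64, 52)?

(43, 8)

tangent at (64, 52): λ = (3·64² + 51)/(2·52) ≡ 15/25. 25⁻¹ ≡ 19 (mod 79), so λ ≡ 15·19 ≡ 48.
  x = λ² - 64 - 64 = 2304 - 128 ≡ 43; y = λ·(64 - 43) - 52 ≡ 8. → (43, 8)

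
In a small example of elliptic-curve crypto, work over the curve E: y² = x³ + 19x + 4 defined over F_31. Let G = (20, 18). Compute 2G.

(26, 1)

tangent at (20, 18): λ = (3·20² + 19)/(2·18) ≡ 10/5. 5⁻¹ ≡ 25 (mod 31), so λ ≡ 10·25 ≡ 2.
  x = λ² - 20 - 20 = 4 - 40 ≡ 26; y = λ·(20 - 26) - 18 ≡ 1. → (26, 1)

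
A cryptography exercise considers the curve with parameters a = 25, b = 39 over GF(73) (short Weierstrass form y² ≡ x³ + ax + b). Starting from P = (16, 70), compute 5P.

(46, 62)

Double-and-add on 5 = (101)₂. Start with P = (16, 70) for the leading 1-bit.
double: tangent at (16, 70): λ = (3·16² + 25)/(2·70) ≡ 63/67. 67⁻¹ ≡ 12 (mod 73) since 67·12 = 804 ≡ 1, so λ ≡ 63·12 ≡ 26.
  x = λ² - 16 - 16 = 676 - 32 ≡ 60; y = λ·(16 - 60) - 70 ≡ 27. → (60, 27)
double: tangent at (60, 27): λ = (3·60² + 25)/(2·27) ≡ 21/54. 54⁻¹ ≡ 23 (mod 73), so λ ≡ 21·23 ≡ 45.
  x = λ² - 60 - 60 = 2025 - 120 ≡ 7; y = λ·(60 - 7) - 27 ≡ 22. → (7, 22)
add P: (7, 22) + (16, 70). λ = (70 - 22)/(16 - 7) ≡ 48/9 mod 73. 9⁻¹ ≡ 65 (mod 73), so λ ≡ 54.
  x = λ² - 7 - 16 = 2916 - 23 ≡ 46; y = λ·(7 - 46) - 22 ≡ 62. → (46, 62)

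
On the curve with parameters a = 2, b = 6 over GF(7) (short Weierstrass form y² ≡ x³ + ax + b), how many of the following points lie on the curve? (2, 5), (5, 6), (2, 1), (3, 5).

3

(2, 5): 5² ≡ 4, rhs ≡ 4 → on.
(5, 6): 6² ≡ 1, rhs ≡ 1 → on.
(2, 1): 1² ≡ 1, rhs ≡ 4 → off.
(3, 5): 5² ≡ 4, rhs ≡ 4 → on.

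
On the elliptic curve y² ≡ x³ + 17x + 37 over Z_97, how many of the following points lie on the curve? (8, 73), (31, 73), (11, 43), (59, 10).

(8, 73): 73² ≡ 91, rhs ≡ 6 → off.
(31, 73): 73² ≡ 91, rhs ≡ 91 → on.
(11, 43): 43² ≡ 6, rhs ≡ 3 → off.
(59, 10): 10² ≡ 3, rhs ≡ 3 → on.

2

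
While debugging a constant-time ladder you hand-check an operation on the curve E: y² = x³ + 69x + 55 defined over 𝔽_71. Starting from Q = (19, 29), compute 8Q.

(52, 60)

Double-and-add on 8 = (1000)₂. Start with Q = (19, 29) for the leading 1-bit.
double: tangent at (19, 29): λ = (3·19² + 69)/(2·29) ≡ 16/58. 58⁻¹ ≡ 60 (mod 71), so λ ≡ 16·60 ≡ 37.
  x = λ² - 19 - 19 = 1369 - 38 ≡ 53; y = λ·(19 - 53) - 29 ≡ 62. → (53, 62)
double: tangent at (53, 62): λ = (3·53² + 69)/(2·62) ≡ 47/53. 53⁻¹ ≡ 67 (mod 71) since 53·67 = 3551 ≡ 1, so λ ≡ 47·67 ≡ 25.
  x = λ² - 53 - 53 = 625 - 106 ≡ 22; y = λ·(53 - 22) - 62 ≡ 3. → (22, 3)
double: tangent at (22, 3): λ = (3·22² + 69)/(2·3) ≡ 30/6. 6⁻¹ ≡ 12 (mod 71), so λ ≡ 30·12 ≡ 5.
  x = λ² - 22 - 22 = 25 - 44 ≡ 52; y = λ·(22 - 52) - 3 ≡ 60. → (52, 60)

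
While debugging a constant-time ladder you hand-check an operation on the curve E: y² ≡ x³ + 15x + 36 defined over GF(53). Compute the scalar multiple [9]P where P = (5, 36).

(18, 19)

Double-and-add on 9 = (1001)₂. Start with P = (5, 36) for the leading 1-bit.
double: tangent at (5, 36): λ = (3·5² + 15)/(2·36) ≡ 37/19. 19⁻¹ ≡ 14 (mod 53), so λ ≡ 37·14 ≡ 41.
  x = λ² - 5 - 5 = 1681 - 10 ≡ 28; y = λ·(5 - 28) - 36 ≡ 28. → (28, 28)
double: tangent at (28, 28): λ = (3·28² + 15)/(2·28) ≡ 35/3. 3⁻¹ ≡ 18 (mod 53), so λ ≡ 35·18 ≡ 47.
  x = λ² - 28 - 28 = 2209 - 56 ≡ 33; y = λ·(28 - 33) - 28 ≡ 2. → (33, 2)
double: tangent at (33, 2): λ = (3·33² + 15)/(2·2) ≡ 49/4. 4⁻¹ ≡ 40 (mod 53) since 4·40 = 160 ≡ 1, so λ ≡ 49·40 ≡ 52.
  x = λ² - 33 - 33 = 2704 - 66 ≡ 41; y = λ·(33 - 41) - 2 ≡ 6. → (41, 6)
add P: (41, 6) + (5, 36). λ = (36 - 6)/(5 - 41) ≡ 30/17 mod 53. 17⁻¹ ≡ 25 (mod 53), so λ ≡ 8.
  x = λ² - 41 - 5 = 64 - 46 ≡ 18; y = λ·(41 - 18) - 6 ≡ 19. → (18, 19)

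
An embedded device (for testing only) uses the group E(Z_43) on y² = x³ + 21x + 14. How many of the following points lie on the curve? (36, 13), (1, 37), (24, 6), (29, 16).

2

(36, 13): 13² ≡ 40, rhs ≡ 40 → on.
(1, 37): 37² ≡ 36, rhs ≡ 36 → on.
(24, 6): 6² ≡ 36, rhs ≡ 23 → off.
(29, 16): 16² ≡ 41, rhs ≡ 29 → off.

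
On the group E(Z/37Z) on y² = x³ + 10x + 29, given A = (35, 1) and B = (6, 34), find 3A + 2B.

First 3A:
Repeated addition: build up to 3A.
2A: tangent at (35, 1): λ = (3·35² + 10)/(2·1) ≡ 22/2. 2⁻¹ ≡ 19 (mod 37) since 2·19 = 38 ≡ 1, so λ ≡ 22·19 ≡ 11.
  x = λ² - 35 - 35 = 121 - 70 ≡ 14; y = λ·(35 - 14) - 1 ≡ 8. → (14, 8)
3A: (14, 8) + (35, 1). λ = (1 - 8)/(35 - 14) ≡ 30/21 mod 37. 21⁻¹ ≡ 30 (mod 37), so λ ≡ 12.
  x = λ² - 14 - 35 = 144 - 49 ≡ 21; y = λ·(14 - 21) - 8 ≡ 19. → (21, 19)
3A = (21, 19).
Next 2B:
Repeated addition: build up to 2B.
2B: tangent at (6, 34): λ = (3·6² + 10)/(2·34) ≡ 7/31. 31⁻¹ ≡ 6 (mod 37), so λ ≡ 7·6 ≡ 5.
  x = λ² - 6 - 6 = 25 - 12 ≡ 13; y = λ·(6 - 13) - 34 ≡ 5. → (13, 5)
2B = (13, 5).
Finally 3A + 2B:
(21, 19) + (13, 5). λ = (5 - 19)/(13 - 21) ≡ 23/29 mod 37. 29⁻¹ ≡ 23 (mod 37), so λ ≡ 11.
  x = λ² - 21 - 13 = 121 - 34 ≡ 13; y = λ·(21 - 13) - 19 ≡ 32. → (13, 32)

(13, 32)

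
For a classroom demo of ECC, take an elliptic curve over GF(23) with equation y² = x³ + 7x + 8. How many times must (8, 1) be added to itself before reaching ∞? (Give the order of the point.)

2P: tangent at (8, 1): λ = (3·8² + 7)/(2·1) ≡ 15/2. 2⁻¹ ≡ 12 (mod 23) since 2·12 = 24 ≡ 1, so λ ≡ 15·12 ≡ 19.
  x = λ² - 8 - 8 = 361 - 16 ≡ 0; y = λ·(8 - 0) - 1 ≡ 13. → (0, 13)
3P: (0, 13) + (8, 1). λ = (1 - 13)/(8 - 0) ≡ 11/8 mod 23. 8⁻¹ ≡ 3 (mod 23) since 8·3 = 24 ≡ 1, so λ ≡ 10.
  x = λ² - 0 - 8 = 100 - 8 ≡ 0; y = λ·(0 - 0) - 13 ≡ 10. → (0, 10)
4P: (0, 10) + (8, 1). λ = (1 - 10)/(8 - 0) ≡ 14/8 mod 23. 8⁻¹ ≡ 3 (mod 23), so λ ≡ 19.
  x = λ² - 0 - 8 = 361 - 8 ≡ 8; y = λ·(0 - 8) - 10 ≡ 22. → (8, 22)
5P: (8, 22) + (8, 1): same x and y₁ ≡ -y₂, so the sum is ∞.
5P = ∞, so the order is 5.

5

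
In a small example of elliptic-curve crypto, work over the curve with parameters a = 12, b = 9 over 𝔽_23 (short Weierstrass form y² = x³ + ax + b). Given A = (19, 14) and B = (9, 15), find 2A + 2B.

O

First 2A:
Repeated addition: build up to 2A.
2A: tangent at (19, 14): λ = (3·19² + 12)/(2·14) ≡ 14/5. 5⁻¹ ≡ 14 (mod 23), so λ ≡ 14·14 ≡ 12.
  x = λ² - 19 - 19 = 144 - 38 ≡ 14; y = λ·(19 - 14) - 14 ≡ 0. → (14, 0)
2A = (14, 0).
Next 2B:
Repeated addition: build up to 2B.
2B: tangent at (9, 15): λ = (3·9² + 12)/(2·15) ≡ 2/7. 7⁻¹ ≡ 10 (mod 23) since 7·10 = 70 ≡ 1, so λ ≡ 2·10 ≡ 20.
  x = λ² - 9 - 9 = 400 - 18 ≡ 14; y = λ·(9 - 14) - 15 ≡ 0. → (14, 0)
2B = (14, 0).
Finally 2A + 2B:
(14, 0) + (14, 0): same x and y₁ ≡ -y₂, so the sum is the point at infinity.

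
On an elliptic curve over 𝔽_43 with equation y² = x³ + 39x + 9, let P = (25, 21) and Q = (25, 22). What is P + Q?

O

The two points share x = 25 and their y-coordinates satisfy 21 + 22 ≡ 0 (mod 43), so they are inverses. Their sum is ∞.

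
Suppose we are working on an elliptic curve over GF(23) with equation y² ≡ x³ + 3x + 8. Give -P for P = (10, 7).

(10, 16)

-(10, 7) = (10, -7 mod 23) = (10, 16).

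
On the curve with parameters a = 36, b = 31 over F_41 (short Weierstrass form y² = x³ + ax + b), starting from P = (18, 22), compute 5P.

Repeated addition: build up to 5P.
2P: tangent at (18, 22): λ = (3·18² + 36)/(2·22) ≡ 24/3. 3⁻¹ ≡ 14 (mod 41) since 3·14 = 42 ≡ 1, so λ ≡ 24·14 ≡ 8.
  x = λ² - 18 - 18 = 64 - 36 ≡ 28; y = λ·(18 - 28) - 22 ≡ 21. → (28, 21)
3P: (28, 21) + (18, 22). λ = (22 - 21)/(18 - 28) ≡ 1/31 mod 41. 31⁻¹ ≡ 4 (mod 41) since 31·4 = 124 ≡ 1, so λ ≡ 4.
  x = λ² - 28 - 18 = 16 - 46 ≡ 11; y = λ·(28 - 11) - 21 ≡ 6. → (11, 6)
4P: (11, 6) + (18, 22). λ = (22 - 6)/(18 - 11) ≡ 16/7 mod 41. 7⁻¹ ≡ 6 (mod 41) since 7·6 = 42 ≡ 1, so λ ≡ 14.
  x = λ² - 11 - 18 = 196 - 29 ≡ 3; y = λ·(11 - 3) - 6 ≡ 24. → (3, 24)
5P: (3, 24) + (18, 22). λ = (22 - 24)/(18 - 3) ≡ 39/15 mod 41. 15⁻¹ ≡ 11 (mod 41), so λ ≡ 19.
  x = λ² - 3 - 18 = 361 - 21 ≡ 12; y = λ·(3 - 12) - 24 ≡ 10. → (12, 10)

(12, 10)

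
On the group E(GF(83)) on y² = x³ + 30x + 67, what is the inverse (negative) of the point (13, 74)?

-(13, 74) = (13, -74 mod 83) = (13, 9).

(13, 9)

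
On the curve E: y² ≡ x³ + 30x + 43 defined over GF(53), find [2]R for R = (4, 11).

tangent at (4, 11): λ = (3·4² + 30)/(2·11) ≡ 25/22. 22⁻¹ ≡ 41 (mod 53) since 22·41 = 902 ≡ 1, so λ ≡ 25·41 ≡ 18.
  x = λ² - 4 - 4 = 324 - 8 ≡ 51; y = λ·(4 - 51) - 11 ≡ 44. → (51, 44)

(51, 44)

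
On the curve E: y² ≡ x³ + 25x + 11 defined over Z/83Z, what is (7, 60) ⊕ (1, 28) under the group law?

(2, 22)

(7, 60) + (1, 28). λ = (28 - 60)/(1 - 7) ≡ 51/77 mod 83. 77⁻¹ ≡ 69 (mod 83), so λ ≡ 33.
  x = λ² - 7 - 1 = 1089 - 8 ≡ 2; y = λ·(7 - 2) - 60 ≡ 22. → (2, 22)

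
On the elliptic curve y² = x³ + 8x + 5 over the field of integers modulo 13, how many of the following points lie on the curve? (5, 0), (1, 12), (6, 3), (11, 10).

2

(5, 0): 0² ≡ 0, rhs ≡ 1 → off.
(1, 12): 12² ≡ 1, rhs ≡ 1 → on.
(6, 3): 3² ≡ 9, rhs ≡ 9 → on.
(11, 10): 10² ≡ 9, rhs ≡ 7 → off.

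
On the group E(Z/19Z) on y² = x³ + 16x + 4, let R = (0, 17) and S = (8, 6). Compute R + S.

(0, 17) + (8, 6). λ = (6 - 17)/(8 - 0) ≡ 8/8 mod 19. 8⁻¹ ≡ 12 (mod 19), so λ ≡ 1.
  x = λ² - 0 - 8 = 1 - 8 ≡ 12; y = λ·(0 - 12) - 17 ≡ 9. → (12, 9)

(12, 9)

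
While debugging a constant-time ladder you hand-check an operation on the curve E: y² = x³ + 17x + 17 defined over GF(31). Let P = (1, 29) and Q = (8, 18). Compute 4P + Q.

(20, 24)

First 4P:
Repeated addition: build up to 4P.
2P: tangent at (1, 29): λ = (3·1² + 17)/(2·29) ≡ 20/27. 27⁻¹ ≡ 23 (mod 31), so λ ≡ 20·23 ≡ 26.
  x = λ² - 1 - 1 = 676 - 2 ≡ 23; y = λ·(1 - 23) - 29 ≡ 19. → (23, 19)
3P: (23, 19) + (1, 29). λ = (29 - 19)/(1 - 23) ≡ 10/9 mod 31. 9⁻¹ ≡ 7 (mod 31), so λ ≡ 8.
  x = λ² - 23 - 1 = 64 - 24 ≡ 9; y = λ·(23 - 9) - 19 ≡ 0. → (9, 0)
4P: (9, 0) + (1, 29). λ = (29 - 0)/(1 - 9) ≡ 29/23 mod 31. 23⁻¹ ≡ 27 (mod 31) since 23·27 = 621 ≡ 1, so λ ≡ 8.
  x = λ² - 9 - 1 = 64 - 10 ≡ 23; y = λ·(9 - 23) - 0 ≡ 12. → (23, 12)
4P = (23, 12).
Finally 4P + Q:
(23, 12) + (8, 18). λ = (18 - 12)/(8 - 23) ≡ 6/16 mod 31. 16⁻¹ ≡ 2 (mod 31) since 16·2 = 32 ≡ 1, so λ ≡ 12.
  x = λ² - 23 - 8 = 144 - 31 ≡ 20; y = λ·(23 - 20) - 12 ≡ 24. → (20, 24)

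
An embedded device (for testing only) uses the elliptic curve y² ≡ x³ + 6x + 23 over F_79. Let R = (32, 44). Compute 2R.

tangent at (32, 44): λ = (3·32² + 6)/(2·44) ≡ 76/9. 9⁻¹ ≡ 44 (mod 79) since 9·44 = 396 ≡ 1, so λ ≡ 76·44 ≡ 26.
  x = λ² - 32 - 32 = 676 - 64 ≡ 59; y = λ·(32 - 59) - 44 ≡ 44. → (59, 44)

(59, 44)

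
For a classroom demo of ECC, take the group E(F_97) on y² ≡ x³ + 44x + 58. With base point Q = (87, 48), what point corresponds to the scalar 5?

(44, 84)

Double-and-add on 5 = (101)₂. Start with Q = (87, 48) for the leading 1-bit.
double: tangent at (87, 48): λ = (3·87² + 44)/(2·48) ≡ 53/96. 96⁻¹ ≡ 96 (mod 97), so λ ≡ 53·96 ≡ 44.
  x = λ² - 87 - 87 = 1936 - 174 ≡ 16; y = λ·(87 - 16) - 48 ≡ 69. → (16, 69)
double: tangent at (16, 69): λ = (3·16² + 44)/(2·69) ≡ 36/41. 41⁻¹ ≡ 71 (mod 97) since 41·71 = 2911 ≡ 1, so λ ≡ 36·71 ≡ 34.
  x = λ² - 16 - 16 = 1156 - 32 ≡ 57; y = λ·(16 - 57) - 69 ≡ 89. → (57, 89)
add Q: (57, 89) + (87, 48). λ = (48 - 89)/(87 - 57) ≡ 56/30 mod 97. 30⁻¹ ≡ 55 (mod 97) since 30·55 = 1650 ≡ 1, so λ ≡ 73.
  x = λ² - 57 - 87 = 5329 - 144 ≡ 44; y = λ·(57 - 44) - 89 ≡ 84. → (44, 84)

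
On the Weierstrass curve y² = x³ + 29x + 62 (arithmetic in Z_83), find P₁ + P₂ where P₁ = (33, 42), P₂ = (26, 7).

(49, 44)

(33, 42) + (26, 7). λ = (7 - 42)/(26 - 33) ≡ 48/76 mod 83. 76⁻¹ ≡ 71 (mod 83) since 76·71 = 5396 ≡ 1, so λ ≡ 5.
  x = λ² - 33 - 26 = 25 - 59 ≡ 49; y = λ·(33 - 49) - 42 ≡ 44. → (49, 44)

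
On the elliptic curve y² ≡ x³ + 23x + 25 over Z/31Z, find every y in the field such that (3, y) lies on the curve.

x³ + 23x + 25 = 121 ≡ 28 (mod 31).
Square roots of 28 mod 31: 11 and 20 (since 11² = 121 ≡ 28).

11, 20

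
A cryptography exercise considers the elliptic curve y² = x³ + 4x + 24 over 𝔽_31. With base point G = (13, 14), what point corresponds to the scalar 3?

(6, 4)

Repeated addition: build up to 3G.
2G: tangent at (13, 14): λ = (3·13² + 4)/(2·14) ≡ 15/28. 28⁻¹ ≡ 10 (mod 31), so λ ≡ 15·10 ≡ 26.
  x = λ² - 13 - 13 = 676 - 26 ≡ 30; y = λ·(13 - 30) - 14 ≡ 9. → (30, 9)
3G: (30, 9) + (13, 14). λ = (14 - 9)/(13 - 30) ≡ 5/14 mod 31. 14⁻¹ ≡ 20 (mod 31) since 14·20 = 280 ≡ 1, so λ ≡ 7.
  x = λ² - 30 - 13 = 49 - 43 ≡ 6; y = λ·(30 - 6) - 9 ≡ 4. → (6, 4)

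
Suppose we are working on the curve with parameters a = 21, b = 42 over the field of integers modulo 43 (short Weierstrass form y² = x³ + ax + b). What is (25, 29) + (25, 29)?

tangent at (25, 29): λ = (3·25² + 21)/(2·29) ≡ 4/15. 15⁻¹ ≡ 23 (mod 43), so λ ≡ 4·23 ≡ 6.
  x = λ² - 25 - 25 = 36 - 50 ≡ 29; y = λ·(25 - 29) - 29 ≡ 33. → (29, 33)

(29, 33)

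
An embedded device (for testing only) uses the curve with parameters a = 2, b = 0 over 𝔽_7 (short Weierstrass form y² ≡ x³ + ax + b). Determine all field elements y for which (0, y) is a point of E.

x³ + 2x + 0 = 0 ≡ 0 (mod 7).
Only y = 0 satisfies y² ≡ 0.

0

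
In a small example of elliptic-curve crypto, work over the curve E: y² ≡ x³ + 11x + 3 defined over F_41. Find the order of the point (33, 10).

2P: tangent at (33, 10): λ = (3·33² + 11)/(2·10) ≡ 39/20. 20⁻¹ ≡ 39 (mod 41), so λ ≡ 39·39 ≡ 4.
  x = λ² - 33 - 33 = 16 - 66 ≡ 32; y = λ·(33 - 32) - 10 ≡ 35. → (32, 35)
3P: (32, 35) + (33, 10). λ = (10 - 35)/(33 - 32) ≡ 16/1 mod 41. 1⁻¹ ≡ 1 (mod 41) since 1·1 = 1 ≡ 1, so λ ≡ 16.
  x = λ² - 32 - 33 = 256 - 65 ≡ 27; y = λ·(32 - 27) - 35 ≡ 4. → (27, 4)
4P: (27, 4) + (33, 10). λ = (10 - 4)/(33 - 27) ≡ 6/6 mod 41. 6⁻¹ ≡ 7 (mod 41), so λ ≡ 1.
  x = λ² - 27 - 33 = 1 - 60 ≡ 23; y = λ·(27 - 23) - 4 ≡ 0. → (23, 0)
5P: (23, 0) + (33, 10). λ = (10 - 0)/(33 - 23) ≡ 10/10 mod 41. 10⁻¹ ≡ 37 (mod 41), so λ ≡ 1.
  x = λ² - 23 - 33 = 1 - 56 ≡ 27; y = λ·(23 - 27) - 0 ≡ 37. → (27, 37)
6P: (27, 37) + (33, 10). λ = (10 - 37)/(33 - 27) ≡ 14/6 mod 41. 6⁻¹ ≡ 7 (mod 41), so λ ≡ 16.
  x = λ² - 27 - 33 = 256 - 60 ≡ 32; y = λ·(27 - 32) - 37 ≡ 6. → (32, 6)
7P: (32, 6) + (33, 10). λ = (10 - 6)/(33 - 32) ≡ 4/1 mod 41. 1⁻¹ ≡ 1 (mod 41), so λ ≡ 4.
  x = λ² - 32 - 33 = 16 - 65 ≡ 33; y = λ·(32 - 33) - 6 ≡ 31. → (33, 31)
8P: (33, 31) + (33, 10): same x and y₁ ≡ -y₂, so the sum is O.
8P = O, so the order is 8.

8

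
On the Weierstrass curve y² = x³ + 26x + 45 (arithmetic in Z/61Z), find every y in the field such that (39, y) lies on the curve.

x³ + 26x + 45 = 60378 ≡ 49 (mod 61).
Square roots of 49 mod 61: 7 and 54 (since 7² = 49 ≡ 49).

7, 54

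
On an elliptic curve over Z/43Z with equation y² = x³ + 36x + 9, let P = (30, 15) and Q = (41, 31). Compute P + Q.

(30, 15) + (41, 31). λ = (31 - 15)/(41 - 30) ≡ 16/11 mod 43. 11⁻¹ ≡ 4 (mod 43) since 11·4 = 44 ≡ 1, so λ ≡ 21.
  x = λ² - 30 - 41 = 441 - 71 ≡ 26; y = λ·(30 - 26) - 15 ≡ 26. → (26, 26)

(26, 26)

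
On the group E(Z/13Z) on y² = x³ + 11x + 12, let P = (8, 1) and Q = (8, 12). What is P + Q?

O

The two points share x = 8 and their y-coordinates satisfy 1 + 12 ≡ 0 (mod 13), so they are inverses. Their sum is O.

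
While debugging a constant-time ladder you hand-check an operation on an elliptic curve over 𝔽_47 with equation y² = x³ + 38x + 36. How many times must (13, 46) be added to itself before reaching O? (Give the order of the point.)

5

2P: tangent at (13, 46): λ = (3·13² + 38)/(2·46) ≡ 28/45. 45⁻¹ ≡ 23 (mod 47) since 45·23 = 1035 ≡ 1, so λ ≡ 28·23 ≡ 33.
  x = λ² - 13 - 13 = 1089 - 26 ≡ 29; y = λ·(13 - 29) - 46 ≡ 37. → (29, 37)
3P: (29, 37) + (13, 46). λ = (46 - 37)/(13 - 29) ≡ 9/31 mod 47. 31⁻¹ ≡ 44 (mod 47), so λ ≡ 20.
  x = λ² - 29 - 13 = 400 - 42 ≡ 29; y = λ·(29 - 29) - 37 ≡ 10. → (29, 10)
4P: (29, 10) + (13, 46). λ = (46 - 10)/(13 - 29) ≡ 36/31 mod 47. 31⁻¹ ≡ 44 (mod 47) since 31·44 = 1364 ≡ 1, so λ ≡ 33.
  x = λ² - 29 - 13 = 1089 - 42 ≡ 13; y = λ·(29 - 13) - 10 ≡ 1. → (13, 1)
5P: (13, 1) + (13, 46): same x and y₁ ≡ -y₂, so the sum is O.
5P = O, so the order is 5.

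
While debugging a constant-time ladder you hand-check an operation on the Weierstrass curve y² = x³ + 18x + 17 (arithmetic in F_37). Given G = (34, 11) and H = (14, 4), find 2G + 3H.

(34, 11)

First 2G:
Repeated addition: build up to 2G.
2G: tangent at (34, 11): λ = (3·34² + 18)/(2·11) ≡ 8/22. 22⁻¹ ≡ 32 (mod 37) since 22·32 = 704 ≡ 1, so λ ≡ 8·32 ≡ 34.
  x = λ² - 34 - 34 = 1156 - 68 ≡ 15; y = λ·(34 - 15) - 11 ≡ 6. → (15, 6)
2G = (15, 6).
Next 3H:
Repeated addition: build up to 3H.
2H: tangent at (14, 4): λ = (3·14² + 18)/(2·4) ≡ 14/8. 8⁻¹ ≡ 14 (mod 37) since 8·14 = 112 ≡ 1, so λ ≡ 14·14 ≡ 11.
  x = λ² - 14 - 14 = 121 - 28 ≡ 19; y = λ·(14 - 19) - 4 ≡ 15. → (19, 15)
3H: (19, 15) + (14, 4). λ = (4 - 15)/(14 - 19) ≡ 26/32 mod 37. 32⁻¹ ≡ 22 (mod 37) since 32·22 = 704 ≡ 1, so λ ≡ 17.
  x = λ² - 19 - 14 = 289 - 33 ≡ 34; y = λ·(19 - 34) - 15 ≡ 26. → (34, 26)
3H = (34, 26).
Finally 2G + 3H:
(15, 6) + (34, 26). λ = (26 - 6)/(34 - 15) ≡ 20/19 mod 37. 19⁻¹ ≡ 2 (mod 37), so λ ≡ 3.
  x = λ² - 15 - 34 = 9 - 49 ≡ 34; y = λ·(15 - 34) - 6 ≡ 11. → (34, 11)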